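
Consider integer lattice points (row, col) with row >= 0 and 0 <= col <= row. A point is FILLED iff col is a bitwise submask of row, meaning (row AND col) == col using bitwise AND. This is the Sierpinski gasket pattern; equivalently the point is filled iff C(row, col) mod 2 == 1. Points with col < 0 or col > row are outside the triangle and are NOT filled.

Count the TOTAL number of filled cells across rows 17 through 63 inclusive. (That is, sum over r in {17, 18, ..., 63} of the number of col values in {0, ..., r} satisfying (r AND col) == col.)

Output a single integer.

Answer: 646

Derivation:
r17=10001 pc2: +4 =4
r18=10010 pc2: +4 =8
r19=10011 pc3: +8 =16
r20=10100 pc2: +4 =20
r21=10101 pc3: +8 =28
r22=10110 pc3: +8 =36
r23=10111 pc4: +16 =52
r24=11000 pc2: +4 =56
r25=11001 pc3: +8 =64
r26=11010 pc3: +8 =72
r27=11011 pc4: +16 =88
r28=11100 pc3: +8 =96
r29=11101 pc4: +16 =112
r30=11110 pc4: +16 =128
r31=11111 pc5: +32 =160
r32=100000 pc1: +2 =162
r33=100001 pc2: +4 =166
r34=100010 pc2: +4 =170
r35=100011 pc3: +8 =178
r36=100100 pc2: +4 =182
r37=100101 pc3: +8 =190
r38=100110 pc3: +8 =198
r39=100111 pc4: +16 =214
r40=101000 pc2: +4 =218
r41=101001 pc3: +8 =226
r42=101010 pc3: +8 =234
r43=101011 pc4: +16 =250
r44=101100 pc3: +8 =258
r45=101101 pc4: +16 =274
r46=101110 pc4: +16 =290
r47=101111 pc5: +32 =322
r48=110000 pc2: +4 =326
r49=110001 pc3: +8 =334
r50=110010 pc3: +8 =342
r51=110011 pc4: +16 =358
r52=110100 pc3: +8 =366
r53=110101 pc4: +16 =382
r54=110110 pc4: +16 =398
r55=110111 pc5: +32 =430
r56=111000 pc3: +8 =438
r57=111001 pc4: +16 =454
r58=111010 pc4: +16 =470
r59=111011 pc5: +32 =502
r60=111100 pc4: +16 =518
r61=111101 pc5: +32 =550
r62=111110 pc5: +32 =582
r63=111111 pc6: +64 =646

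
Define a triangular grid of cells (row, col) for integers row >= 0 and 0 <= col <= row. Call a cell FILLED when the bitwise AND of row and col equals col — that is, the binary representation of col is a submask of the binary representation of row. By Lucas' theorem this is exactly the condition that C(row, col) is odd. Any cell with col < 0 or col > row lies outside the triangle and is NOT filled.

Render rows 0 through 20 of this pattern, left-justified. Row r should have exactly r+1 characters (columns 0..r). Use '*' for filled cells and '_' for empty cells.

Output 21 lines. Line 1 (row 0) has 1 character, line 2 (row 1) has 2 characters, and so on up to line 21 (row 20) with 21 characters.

r0=0: *
r1=1: **
r2=10: *_*
r3=11: ****
r4=100: *___*
r5=101: **__**
r6=110: *_*_*_*
r7=111: ********
r8=1000: *_______*
r9=1001: **______**
r10=1010: *_*_____*_*
r11=1011: ****____****
r12=1100: *___*___*___*
r13=1101: **__**__**__**
r14=1110: *_*_*_*_*_*_*_*
r15=1111: ****************
r16=10000: *_______________*
r17=10001: **______________**
r18=10010: *_*_____________*_*
r19=10011: ****____________****
r20=10100: *___*___________*___*

Answer: *
**
*_*
****
*___*
**__**
*_*_*_*
********
*_______*
**______**
*_*_____*_*
****____****
*___*___*___*
**__**__**__**
*_*_*_*_*_*_*_*
****************
*_______________*
**______________**
*_*_____________*_*
****____________****
*___*___________*___*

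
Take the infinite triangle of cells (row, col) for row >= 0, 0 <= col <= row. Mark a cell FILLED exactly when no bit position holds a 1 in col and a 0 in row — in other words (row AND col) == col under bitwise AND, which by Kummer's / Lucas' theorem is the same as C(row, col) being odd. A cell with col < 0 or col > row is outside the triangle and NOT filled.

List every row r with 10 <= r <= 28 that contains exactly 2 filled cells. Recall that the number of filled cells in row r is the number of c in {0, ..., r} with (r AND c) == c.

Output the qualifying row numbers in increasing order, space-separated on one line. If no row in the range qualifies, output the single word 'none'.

Answer: 16

Derivation:
Row r has 2^popcount(r) filled cells, so we need popcount(r) = log2(2) = 1.
Scan r = 10..28 and keep those with exactly 1 one-bits:
r=10=1010 popcount=2 -> skip
r=11=1011 popcount=3 -> skip
r=12=1100 popcount=2 -> skip
r=13=1101 popcount=3 -> skip
r=14=1110 popcount=3 -> skip
r=15=1111 popcount=4 -> skip
r=16=10000 popcount=1 -> KEEP
r=17=10001 popcount=2 -> skip
r=18=10010 popcount=2 -> skip
r=19=10011 popcount=3 -> skip
r=20=10100 popcount=2 -> skip
r=21=10101 popcount=3 -> skip
r=22=10110 popcount=3 -> skip
r=23=10111 popcount=4 -> skip
r=24=11000 popcount=2 -> skip
r=25=11001 popcount=3 -> skip
r=26=11010 popcount=3 -> skip
r=27=11011 popcount=4 -> skip
r=28=11100 popcount=3 -> skip
Kept rows: 16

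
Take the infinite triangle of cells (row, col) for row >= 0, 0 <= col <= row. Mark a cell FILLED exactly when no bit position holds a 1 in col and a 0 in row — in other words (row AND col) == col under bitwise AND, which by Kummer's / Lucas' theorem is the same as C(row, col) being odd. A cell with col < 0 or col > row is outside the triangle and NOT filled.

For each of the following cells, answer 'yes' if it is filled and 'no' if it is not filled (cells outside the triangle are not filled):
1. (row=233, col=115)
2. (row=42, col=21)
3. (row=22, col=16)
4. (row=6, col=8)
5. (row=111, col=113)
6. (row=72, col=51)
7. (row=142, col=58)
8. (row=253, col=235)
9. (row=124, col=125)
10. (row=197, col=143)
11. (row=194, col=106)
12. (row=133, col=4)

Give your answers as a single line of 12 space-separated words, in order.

Answer: no no yes no no no no no no no no yes

Derivation:
(233,115): row=0b11101001, col=0b1110011, row AND col = 0b1100001 = 97; 97 != 115 -> empty
(42,21): row=0b101010, col=0b10101, row AND col = 0b0 = 0; 0 != 21 -> empty
(22,16): row=0b10110, col=0b10000, row AND col = 0b10000 = 16; 16 == 16 -> filled
(6,8): col outside [0, 6] -> not filled
(111,113): col outside [0, 111] -> not filled
(72,51): row=0b1001000, col=0b110011, row AND col = 0b0 = 0; 0 != 51 -> empty
(142,58): row=0b10001110, col=0b111010, row AND col = 0b1010 = 10; 10 != 58 -> empty
(253,235): row=0b11111101, col=0b11101011, row AND col = 0b11101001 = 233; 233 != 235 -> empty
(124,125): col outside [0, 124] -> not filled
(197,143): row=0b11000101, col=0b10001111, row AND col = 0b10000101 = 133; 133 != 143 -> empty
(194,106): row=0b11000010, col=0b1101010, row AND col = 0b1000010 = 66; 66 != 106 -> empty
(133,4): row=0b10000101, col=0b100, row AND col = 0b100 = 4; 4 == 4 -> filled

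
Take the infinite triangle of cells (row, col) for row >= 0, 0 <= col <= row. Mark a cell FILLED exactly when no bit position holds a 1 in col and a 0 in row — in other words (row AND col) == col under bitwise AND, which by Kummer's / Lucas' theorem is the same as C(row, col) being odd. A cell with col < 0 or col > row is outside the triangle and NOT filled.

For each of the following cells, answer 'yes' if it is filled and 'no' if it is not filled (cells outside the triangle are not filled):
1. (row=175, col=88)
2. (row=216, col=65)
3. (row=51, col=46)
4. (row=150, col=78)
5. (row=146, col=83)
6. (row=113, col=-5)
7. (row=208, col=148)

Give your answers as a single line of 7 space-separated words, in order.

Answer: no no no no no no no

Derivation:
(175,88): row=0b10101111, col=0b1011000, row AND col = 0b1000 = 8; 8 != 88 -> empty
(216,65): row=0b11011000, col=0b1000001, row AND col = 0b1000000 = 64; 64 != 65 -> empty
(51,46): row=0b110011, col=0b101110, row AND col = 0b100010 = 34; 34 != 46 -> empty
(150,78): row=0b10010110, col=0b1001110, row AND col = 0b110 = 6; 6 != 78 -> empty
(146,83): row=0b10010010, col=0b1010011, row AND col = 0b10010 = 18; 18 != 83 -> empty
(113,-5): col outside [0, 113] -> not filled
(208,148): row=0b11010000, col=0b10010100, row AND col = 0b10010000 = 144; 144 != 148 -> empty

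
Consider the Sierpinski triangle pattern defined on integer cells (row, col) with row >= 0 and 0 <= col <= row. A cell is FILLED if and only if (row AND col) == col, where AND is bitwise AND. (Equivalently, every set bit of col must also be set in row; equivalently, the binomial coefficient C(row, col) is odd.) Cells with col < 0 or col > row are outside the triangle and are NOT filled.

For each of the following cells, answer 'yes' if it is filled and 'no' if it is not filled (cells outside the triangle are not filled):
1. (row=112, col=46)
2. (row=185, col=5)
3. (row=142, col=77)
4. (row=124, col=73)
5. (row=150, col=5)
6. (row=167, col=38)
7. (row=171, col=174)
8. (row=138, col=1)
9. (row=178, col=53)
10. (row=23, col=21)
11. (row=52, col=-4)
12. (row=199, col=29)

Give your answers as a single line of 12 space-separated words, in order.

(112,46): row=0b1110000, col=0b101110, row AND col = 0b100000 = 32; 32 != 46 -> empty
(185,5): row=0b10111001, col=0b101, row AND col = 0b1 = 1; 1 != 5 -> empty
(142,77): row=0b10001110, col=0b1001101, row AND col = 0b1100 = 12; 12 != 77 -> empty
(124,73): row=0b1111100, col=0b1001001, row AND col = 0b1001000 = 72; 72 != 73 -> empty
(150,5): row=0b10010110, col=0b101, row AND col = 0b100 = 4; 4 != 5 -> empty
(167,38): row=0b10100111, col=0b100110, row AND col = 0b100110 = 38; 38 == 38 -> filled
(171,174): col outside [0, 171] -> not filled
(138,1): row=0b10001010, col=0b1, row AND col = 0b0 = 0; 0 != 1 -> empty
(178,53): row=0b10110010, col=0b110101, row AND col = 0b110000 = 48; 48 != 53 -> empty
(23,21): row=0b10111, col=0b10101, row AND col = 0b10101 = 21; 21 == 21 -> filled
(52,-4): col outside [0, 52] -> not filled
(199,29): row=0b11000111, col=0b11101, row AND col = 0b101 = 5; 5 != 29 -> empty

Answer: no no no no no yes no no no yes no no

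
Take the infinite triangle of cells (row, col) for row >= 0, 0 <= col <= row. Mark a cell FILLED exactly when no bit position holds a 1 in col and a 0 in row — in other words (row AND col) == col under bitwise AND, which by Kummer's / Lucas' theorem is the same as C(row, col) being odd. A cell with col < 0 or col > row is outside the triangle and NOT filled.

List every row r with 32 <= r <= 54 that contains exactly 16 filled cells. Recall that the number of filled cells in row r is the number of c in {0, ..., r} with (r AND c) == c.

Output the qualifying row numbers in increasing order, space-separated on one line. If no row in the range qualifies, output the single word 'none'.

Row r has 2^popcount(r) filled cells, so we need popcount(r) = log2(16) = 4.
Scan r = 32..54 and keep those with exactly 4 one-bits:
r=32=100000 popcount=1 -> skip
r=33=100001 popcount=2 -> skip
r=34=100010 popcount=2 -> skip
r=35=100011 popcount=3 -> skip
r=36=100100 popcount=2 -> skip
r=37=100101 popcount=3 -> skip
r=38=100110 popcount=3 -> skip
r=39=100111 popcount=4 -> KEEP
r=40=101000 popcount=2 -> skip
r=41=101001 popcount=3 -> skip
r=42=101010 popcount=3 -> skip
r=43=101011 popcount=4 -> KEEP
r=44=101100 popcount=3 -> skip
r=45=101101 popcount=4 -> KEEP
r=46=101110 popcount=4 -> KEEP
r=47=101111 popcount=5 -> skip
r=48=110000 popcount=2 -> skip
r=49=110001 popcount=3 -> skip
r=50=110010 popcount=3 -> skip
r=51=110011 popcount=4 -> KEEP
r=52=110100 popcount=3 -> skip
r=53=110101 popcount=4 -> KEEP
r=54=110110 popcount=4 -> KEEP
Kept rows: 39 43 45 46 51 53 54

Answer: 39 43 45 46 51 53 54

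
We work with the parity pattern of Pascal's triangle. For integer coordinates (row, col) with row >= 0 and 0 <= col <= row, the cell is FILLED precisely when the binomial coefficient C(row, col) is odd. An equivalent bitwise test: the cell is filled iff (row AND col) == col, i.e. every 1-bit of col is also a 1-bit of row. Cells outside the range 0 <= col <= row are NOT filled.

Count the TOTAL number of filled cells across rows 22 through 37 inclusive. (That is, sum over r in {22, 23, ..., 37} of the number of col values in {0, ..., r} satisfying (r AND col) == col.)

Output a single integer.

r22=10110 pc3: +8 =8
r23=10111 pc4: +16 =24
r24=11000 pc2: +4 =28
r25=11001 pc3: +8 =36
r26=11010 pc3: +8 =44
r27=11011 pc4: +16 =60
r28=11100 pc3: +8 =68
r29=11101 pc4: +16 =84
r30=11110 pc4: +16 =100
r31=11111 pc5: +32 =132
r32=100000 pc1: +2 =134
r33=100001 pc2: +4 =138
r34=100010 pc2: +4 =142
r35=100011 pc3: +8 =150
r36=100100 pc2: +4 =154
r37=100101 pc3: +8 =162

Answer: 162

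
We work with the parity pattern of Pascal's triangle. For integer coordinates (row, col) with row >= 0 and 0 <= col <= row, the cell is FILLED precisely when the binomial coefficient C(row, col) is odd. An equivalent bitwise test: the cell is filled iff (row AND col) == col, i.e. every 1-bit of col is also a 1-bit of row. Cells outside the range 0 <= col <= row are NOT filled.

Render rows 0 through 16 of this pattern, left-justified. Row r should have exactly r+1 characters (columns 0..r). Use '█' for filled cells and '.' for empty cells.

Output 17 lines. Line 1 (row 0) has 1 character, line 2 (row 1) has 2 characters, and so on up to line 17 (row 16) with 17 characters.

r0=0: █
r1=1: ██
r2=10: █.█
r3=11: ████
r4=100: █...█
r5=101: ██..██
r6=110: █.█.█.█
r7=111: ████████
r8=1000: █.......█
r9=1001: ██......██
r10=1010: █.█.....█.█
r11=1011: ████....████
r12=1100: █...█...█...█
r13=1101: ██..██..██..██
r14=1110: █.█.█.█.█.█.█.█
r15=1111: ████████████████
r16=10000: █...............█

Answer: █
██
█.█
████
█...█
██..██
█.█.█.█
████████
█.......█
██......██
█.█.....█.█
████....████
█...█...█...█
██..██..██..██
█.█.█.█.█.█.█.█
████████████████
█...............█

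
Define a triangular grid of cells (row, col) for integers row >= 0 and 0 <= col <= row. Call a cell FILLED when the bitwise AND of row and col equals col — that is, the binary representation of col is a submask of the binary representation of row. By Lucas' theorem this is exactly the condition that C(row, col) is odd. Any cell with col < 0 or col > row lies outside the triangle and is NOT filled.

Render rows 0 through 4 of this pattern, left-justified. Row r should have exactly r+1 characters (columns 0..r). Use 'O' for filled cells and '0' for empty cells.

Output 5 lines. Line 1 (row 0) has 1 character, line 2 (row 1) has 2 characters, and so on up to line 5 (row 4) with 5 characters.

r0=0: O
r1=1: OO
r2=10: O0O
r3=11: OOOO
r4=100: O000O

Answer: O
OO
O0O
OOOO
O000O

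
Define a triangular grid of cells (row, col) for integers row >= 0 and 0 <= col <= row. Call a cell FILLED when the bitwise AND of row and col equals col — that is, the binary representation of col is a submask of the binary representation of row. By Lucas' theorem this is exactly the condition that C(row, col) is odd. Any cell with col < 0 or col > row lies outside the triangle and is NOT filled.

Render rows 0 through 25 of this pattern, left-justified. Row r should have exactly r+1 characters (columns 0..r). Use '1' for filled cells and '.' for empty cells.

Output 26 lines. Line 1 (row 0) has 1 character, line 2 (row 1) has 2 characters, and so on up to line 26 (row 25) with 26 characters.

r0=0: 1
r1=1: 11
r2=10: 1.1
r3=11: 1111
r4=100: 1...1
r5=101: 11..11
r6=110: 1.1.1.1
r7=111: 11111111
r8=1000: 1.......1
r9=1001: 11......11
r10=1010: 1.1.....1.1
r11=1011: 1111....1111
r12=1100: 1...1...1...1
r13=1101: 11..11..11..11
r14=1110: 1.1.1.1.1.1.1.1
r15=1111: 1111111111111111
r16=10000: 1...............1
r17=10001: 11..............11
r18=10010: 1.1.............1.1
r19=10011: 1111............1111
r20=10100: 1...1...........1...1
r21=10101: 11..11..........11..11
r22=10110: 1.1.1.1.........1.1.1.1
r23=10111: 11111111........11111111
r24=11000: 1.......1.......1.......1
r25=11001: 11......11......11......11

Answer: 1
11
1.1
1111
1...1
11..11
1.1.1.1
11111111
1.......1
11......11
1.1.....1.1
1111....1111
1...1...1...1
11..11..11..11
1.1.1.1.1.1.1.1
1111111111111111
1...............1
11..............11
1.1.............1.1
1111............1111
1...1...........1...1
11..11..........11..11
1.1.1.1.........1.1.1.1
11111111........11111111
1.......1.......1.......1
11......11......11......11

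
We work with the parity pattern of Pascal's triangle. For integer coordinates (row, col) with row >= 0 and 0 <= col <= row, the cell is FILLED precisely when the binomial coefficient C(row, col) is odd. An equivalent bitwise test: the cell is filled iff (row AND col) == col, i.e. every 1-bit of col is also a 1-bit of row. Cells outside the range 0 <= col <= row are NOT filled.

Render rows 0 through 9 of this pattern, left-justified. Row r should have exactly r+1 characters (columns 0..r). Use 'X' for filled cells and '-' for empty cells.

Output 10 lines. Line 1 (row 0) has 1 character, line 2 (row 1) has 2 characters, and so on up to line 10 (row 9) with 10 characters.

r0=0: X
r1=1: XX
r2=10: X-X
r3=11: XXXX
r4=100: X---X
r5=101: XX--XX
r6=110: X-X-X-X
r7=111: XXXXXXXX
r8=1000: X-------X
r9=1001: XX------XX

Answer: X
XX
X-X
XXXX
X---X
XX--XX
X-X-X-X
XXXXXXXX
X-------X
XX------XX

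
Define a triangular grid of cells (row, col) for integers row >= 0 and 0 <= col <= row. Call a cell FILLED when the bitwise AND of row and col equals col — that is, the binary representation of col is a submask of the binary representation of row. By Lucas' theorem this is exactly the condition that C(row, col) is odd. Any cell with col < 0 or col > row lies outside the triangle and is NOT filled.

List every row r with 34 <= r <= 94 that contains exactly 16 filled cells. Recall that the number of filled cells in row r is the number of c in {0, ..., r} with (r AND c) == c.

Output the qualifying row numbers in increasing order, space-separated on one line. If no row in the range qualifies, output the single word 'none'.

Row r has 2^popcount(r) filled cells, so we need popcount(r) = log2(16) = 4.
Scan r = 34..94 and keep those with exactly 4 one-bits:
r=34=100010 popcount=2 -> skip
r=35=100011 popcount=3 -> skip
r=36=100100 popcount=2 -> skip
r=37=100101 popcount=3 -> skip
r=38=100110 popcount=3 -> skip
r=39=100111 popcount=4 -> KEEP
r=40=101000 popcount=2 -> skip
r=41=101001 popcount=3 -> skip
r=42=101010 popcount=3 -> skip
r=43=101011 popcount=4 -> KEEP
r=44=101100 popcount=3 -> skip
r=45=101101 popcount=4 -> KEEP
r=46=101110 popcount=4 -> KEEP
r=47=101111 popcount=5 -> skip
r=48=110000 popcount=2 -> skip
r=49=110001 popcount=3 -> skip
r=50=110010 popcount=3 -> skip
r=51=110011 popcount=4 -> KEEP
r=52=110100 popcount=3 -> skip
r=53=110101 popcount=4 -> KEEP
r=54=110110 popcount=4 -> KEEP
r=55=110111 popcount=5 -> skip
r=56=111000 popcount=3 -> skip
r=57=111001 popcount=4 -> KEEP
r=58=111010 popcount=4 -> KEEP
r=59=111011 popcount=5 -> skip
r=60=111100 popcount=4 -> KEEP
r=61=111101 popcount=5 -> skip
r=62=111110 popcount=5 -> skip
r=63=111111 popcount=6 -> skip
r=64=1000000 popcount=1 -> skip
r=65=1000001 popcount=2 -> skip
r=66=1000010 popcount=2 -> skip
r=67=1000011 popcount=3 -> skip
r=68=1000100 popcount=2 -> skip
r=69=1000101 popcount=3 -> skip
r=70=1000110 popcount=3 -> skip
r=71=1000111 popcount=4 -> KEEP
r=72=1001000 popcount=2 -> skip
r=73=1001001 popcount=3 -> skip
r=74=1001010 popcount=3 -> skip
r=75=1001011 popcount=4 -> KEEP
r=76=1001100 popcount=3 -> skip
r=77=1001101 popcount=4 -> KEEP
r=78=1001110 popcount=4 -> KEEP
r=79=1001111 popcount=5 -> skip
r=80=1010000 popcount=2 -> skip
r=81=1010001 popcount=3 -> skip
r=82=1010010 popcount=3 -> skip
r=83=1010011 popcount=4 -> KEEP
r=84=1010100 popcount=3 -> skip
r=85=1010101 popcount=4 -> KEEP
r=86=1010110 popcount=4 -> KEEP
r=87=1010111 popcount=5 -> skip
r=88=1011000 popcount=3 -> skip
r=89=1011001 popcount=4 -> KEEP
r=90=1011010 popcount=4 -> KEEP
r=91=1011011 popcount=5 -> skip
r=92=1011100 popcount=4 -> KEEP
r=93=1011101 popcount=5 -> skip
r=94=1011110 popcount=5 -> skip
Kept rows: 39 43 45 46 51 53 54 57 58 60 71 75 77 78 83 85 86 89 90 92

Answer: 39 43 45 46 51 53 54 57 58 60 71 75 77 78 83 85 86 89 90 92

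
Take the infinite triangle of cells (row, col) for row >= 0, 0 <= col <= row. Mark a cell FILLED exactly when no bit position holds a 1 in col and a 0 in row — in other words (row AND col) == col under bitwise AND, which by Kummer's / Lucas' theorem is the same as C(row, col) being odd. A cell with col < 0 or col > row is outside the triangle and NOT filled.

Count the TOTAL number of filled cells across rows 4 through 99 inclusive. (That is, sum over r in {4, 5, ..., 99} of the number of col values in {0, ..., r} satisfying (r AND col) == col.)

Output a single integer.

r4=100 pc1: +2 =2
r5=101 pc2: +4 =6
r6=110 pc2: +4 =10
r7=111 pc3: +8 =18
r8=1000 pc1: +2 =20
r9=1001 pc2: +4 =24
r10=1010 pc2: +4 =28
r11=1011 pc3: +8 =36
r12=1100 pc2: +4 =40
r13=1101 pc3: +8 =48
r14=1110 pc3: +8 =56
r15=1111 pc4: +16 =72
r16=10000 pc1: +2 =74
r17=10001 pc2: +4 =78
r18=10010 pc2: +4 =82
r19=10011 pc3: +8 =90
r20=10100 pc2: +4 =94
r21=10101 pc3: +8 =102
r22=10110 pc3: +8 =110
r23=10111 pc4: +16 =126
r24=11000 pc2: +4 =130
r25=11001 pc3: +8 =138
r26=11010 pc3: +8 =146
r27=11011 pc4: +16 =162
r28=11100 pc3: +8 =170
r29=11101 pc4: +16 =186
r30=11110 pc4: +16 =202
r31=11111 pc5: +32 =234
r32=100000 pc1: +2 =236
r33=100001 pc2: +4 =240
r34=100010 pc2: +4 =244
r35=100011 pc3: +8 =252
r36=100100 pc2: +4 =256
r37=100101 pc3: +8 =264
r38=100110 pc3: +8 =272
r39=100111 pc4: +16 =288
r40=101000 pc2: +4 =292
r41=101001 pc3: +8 =300
r42=101010 pc3: +8 =308
r43=101011 pc4: +16 =324
r44=101100 pc3: +8 =332
r45=101101 pc4: +16 =348
r46=101110 pc4: +16 =364
r47=101111 pc5: +32 =396
r48=110000 pc2: +4 =400
r49=110001 pc3: +8 =408
r50=110010 pc3: +8 =416
r51=110011 pc4: +16 =432
r52=110100 pc3: +8 =440
r53=110101 pc4: +16 =456
r54=110110 pc4: +16 =472
r55=110111 pc5: +32 =504
r56=111000 pc3: +8 =512
r57=111001 pc4: +16 =528
r58=111010 pc4: +16 =544
r59=111011 pc5: +32 =576
r60=111100 pc4: +16 =592
r61=111101 pc5: +32 =624
r62=111110 pc5: +32 =656
r63=111111 pc6: +64 =720
r64=1000000 pc1: +2 =722
r65=1000001 pc2: +4 =726
r66=1000010 pc2: +4 =730
r67=1000011 pc3: +8 =738
r68=1000100 pc2: +4 =742
r69=1000101 pc3: +8 =750
r70=1000110 pc3: +8 =758
r71=1000111 pc4: +16 =774
r72=1001000 pc2: +4 =778
r73=1001001 pc3: +8 =786
r74=1001010 pc3: +8 =794
r75=1001011 pc4: +16 =810
r76=1001100 pc3: +8 =818
r77=1001101 pc4: +16 =834
r78=1001110 pc4: +16 =850
r79=1001111 pc5: +32 =882
r80=1010000 pc2: +4 =886
r81=1010001 pc3: +8 =894
r82=1010010 pc3: +8 =902
r83=1010011 pc4: +16 =918
r84=1010100 pc3: +8 =926
r85=1010101 pc4: +16 =942
r86=1010110 pc4: +16 =958
r87=1010111 pc5: +32 =990
r88=1011000 pc3: +8 =998
r89=1011001 pc4: +16 =1014
r90=1011010 pc4: +16 =1030
r91=1011011 pc5: +32 =1062
r92=1011100 pc4: +16 =1078
r93=1011101 pc5: +32 =1110
r94=1011110 pc5: +32 =1142
r95=1011111 pc6: +64 =1206
r96=1100000 pc2: +4 =1210
r97=1100001 pc3: +8 =1218
r98=1100010 pc3: +8 =1226
r99=1100011 pc4: +16 =1242

Answer: 1242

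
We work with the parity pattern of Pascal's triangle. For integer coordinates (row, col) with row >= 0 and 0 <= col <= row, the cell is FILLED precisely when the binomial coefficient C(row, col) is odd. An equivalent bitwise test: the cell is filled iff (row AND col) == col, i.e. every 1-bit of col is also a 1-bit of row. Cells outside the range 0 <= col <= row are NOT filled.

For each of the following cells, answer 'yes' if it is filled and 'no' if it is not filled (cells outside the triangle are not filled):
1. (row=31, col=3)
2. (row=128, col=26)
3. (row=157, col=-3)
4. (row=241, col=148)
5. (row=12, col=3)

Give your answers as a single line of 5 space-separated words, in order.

Answer: yes no no no no

Derivation:
(31,3): row=0b11111, col=0b11, row AND col = 0b11 = 3; 3 == 3 -> filled
(128,26): row=0b10000000, col=0b11010, row AND col = 0b0 = 0; 0 != 26 -> empty
(157,-3): col outside [0, 157] -> not filled
(241,148): row=0b11110001, col=0b10010100, row AND col = 0b10010000 = 144; 144 != 148 -> empty
(12,3): row=0b1100, col=0b11, row AND col = 0b0 = 0; 0 != 3 -> empty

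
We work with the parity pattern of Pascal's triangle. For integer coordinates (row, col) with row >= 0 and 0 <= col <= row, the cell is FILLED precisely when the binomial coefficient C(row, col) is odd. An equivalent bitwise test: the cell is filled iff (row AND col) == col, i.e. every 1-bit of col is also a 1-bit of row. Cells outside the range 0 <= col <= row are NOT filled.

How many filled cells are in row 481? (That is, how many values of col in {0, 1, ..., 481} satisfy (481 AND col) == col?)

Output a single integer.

Answer: 32

Derivation:
481 in binary = 111100001
popcount(481) = number of 1-bits in 111100001 = 5
A col c satisfies (481 AND c) == c iff every set bit of c is also set in 481; each of the 5 set bits of 481 can independently be on or off in c.
count = 2^5 = 32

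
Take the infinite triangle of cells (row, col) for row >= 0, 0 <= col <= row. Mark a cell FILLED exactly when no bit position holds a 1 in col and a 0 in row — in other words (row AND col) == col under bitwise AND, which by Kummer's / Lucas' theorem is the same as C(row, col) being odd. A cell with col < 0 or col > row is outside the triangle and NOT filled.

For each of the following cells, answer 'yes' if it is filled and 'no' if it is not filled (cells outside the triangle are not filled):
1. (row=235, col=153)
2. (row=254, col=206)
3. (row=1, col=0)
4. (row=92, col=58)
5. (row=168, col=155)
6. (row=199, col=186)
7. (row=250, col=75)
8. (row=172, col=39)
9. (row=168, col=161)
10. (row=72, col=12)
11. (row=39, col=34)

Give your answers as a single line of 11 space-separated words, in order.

Answer: no yes yes no no no no no no no yes

Derivation:
(235,153): row=0b11101011, col=0b10011001, row AND col = 0b10001001 = 137; 137 != 153 -> empty
(254,206): row=0b11111110, col=0b11001110, row AND col = 0b11001110 = 206; 206 == 206 -> filled
(1,0): row=0b1, col=0b0, row AND col = 0b0 = 0; 0 == 0 -> filled
(92,58): row=0b1011100, col=0b111010, row AND col = 0b11000 = 24; 24 != 58 -> empty
(168,155): row=0b10101000, col=0b10011011, row AND col = 0b10001000 = 136; 136 != 155 -> empty
(199,186): row=0b11000111, col=0b10111010, row AND col = 0b10000010 = 130; 130 != 186 -> empty
(250,75): row=0b11111010, col=0b1001011, row AND col = 0b1001010 = 74; 74 != 75 -> empty
(172,39): row=0b10101100, col=0b100111, row AND col = 0b100100 = 36; 36 != 39 -> empty
(168,161): row=0b10101000, col=0b10100001, row AND col = 0b10100000 = 160; 160 != 161 -> empty
(72,12): row=0b1001000, col=0b1100, row AND col = 0b1000 = 8; 8 != 12 -> empty
(39,34): row=0b100111, col=0b100010, row AND col = 0b100010 = 34; 34 == 34 -> filled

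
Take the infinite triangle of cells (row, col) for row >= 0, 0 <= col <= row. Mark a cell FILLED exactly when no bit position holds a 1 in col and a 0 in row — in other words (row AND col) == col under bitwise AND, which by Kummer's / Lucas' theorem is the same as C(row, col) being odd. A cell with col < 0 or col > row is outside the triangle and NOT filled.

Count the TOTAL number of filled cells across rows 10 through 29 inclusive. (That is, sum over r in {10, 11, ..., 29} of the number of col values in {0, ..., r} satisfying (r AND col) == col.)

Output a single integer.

Answer: 162

Derivation:
r10=1010 pc2: +4 =4
r11=1011 pc3: +8 =12
r12=1100 pc2: +4 =16
r13=1101 pc3: +8 =24
r14=1110 pc3: +8 =32
r15=1111 pc4: +16 =48
r16=10000 pc1: +2 =50
r17=10001 pc2: +4 =54
r18=10010 pc2: +4 =58
r19=10011 pc3: +8 =66
r20=10100 pc2: +4 =70
r21=10101 pc3: +8 =78
r22=10110 pc3: +8 =86
r23=10111 pc4: +16 =102
r24=11000 pc2: +4 =106
r25=11001 pc3: +8 =114
r26=11010 pc3: +8 =122
r27=11011 pc4: +16 =138
r28=11100 pc3: +8 =146
r29=11101 pc4: +16 =162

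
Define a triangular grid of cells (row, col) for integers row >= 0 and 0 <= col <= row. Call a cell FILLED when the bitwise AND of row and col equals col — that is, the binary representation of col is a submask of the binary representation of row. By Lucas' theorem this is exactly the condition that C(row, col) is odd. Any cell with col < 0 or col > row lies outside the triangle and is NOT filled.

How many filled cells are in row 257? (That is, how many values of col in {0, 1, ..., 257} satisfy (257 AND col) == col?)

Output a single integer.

Answer: 4

Derivation:
257 in binary = 100000001
popcount(257) = number of 1-bits in 100000001 = 2
A col c satisfies (257 AND c) == c iff every set bit of c is also set in 257; each of the 2 set bits of 257 can independently be on or off in c.
count = 2^2 = 4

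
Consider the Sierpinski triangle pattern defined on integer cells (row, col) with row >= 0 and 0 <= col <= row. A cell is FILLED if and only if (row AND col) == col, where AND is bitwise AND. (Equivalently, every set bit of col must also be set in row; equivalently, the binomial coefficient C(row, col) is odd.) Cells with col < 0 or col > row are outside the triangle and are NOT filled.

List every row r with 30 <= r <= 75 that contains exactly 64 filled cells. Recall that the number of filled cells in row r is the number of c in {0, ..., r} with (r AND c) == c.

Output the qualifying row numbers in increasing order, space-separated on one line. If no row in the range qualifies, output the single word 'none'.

Answer: 63

Derivation:
Row r has 2^popcount(r) filled cells, so we need popcount(r) = log2(64) = 6.
Scan r = 30..75 and keep those with exactly 6 one-bits:
r=30=11110 popcount=4 -> skip
r=31=11111 popcount=5 -> skip
r=32=100000 popcount=1 -> skip
r=33=100001 popcount=2 -> skip
r=34=100010 popcount=2 -> skip
r=35=100011 popcount=3 -> skip
r=36=100100 popcount=2 -> skip
r=37=100101 popcount=3 -> skip
r=38=100110 popcount=3 -> skip
r=39=100111 popcount=4 -> skip
r=40=101000 popcount=2 -> skip
r=41=101001 popcount=3 -> skip
r=42=101010 popcount=3 -> skip
r=43=101011 popcount=4 -> skip
r=44=101100 popcount=3 -> skip
r=45=101101 popcount=4 -> skip
r=46=101110 popcount=4 -> skip
r=47=101111 popcount=5 -> skip
r=48=110000 popcount=2 -> skip
r=49=110001 popcount=3 -> skip
r=50=110010 popcount=3 -> skip
r=51=110011 popcount=4 -> skip
r=52=110100 popcount=3 -> skip
r=53=110101 popcount=4 -> skip
r=54=110110 popcount=4 -> skip
r=55=110111 popcount=5 -> skip
r=56=111000 popcount=3 -> skip
r=57=111001 popcount=4 -> skip
r=58=111010 popcount=4 -> skip
r=59=111011 popcount=5 -> skip
r=60=111100 popcount=4 -> skip
r=61=111101 popcount=5 -> skip
r=62=111110 popcount=5 -> skip
r=63=111111 popcount=6 -> KEEP
r=64=1000000 popcount=1 -> skip
r=65=1000001 popcount=2 -> skip
r=66=1000010 popcount=2 -> skip
r=67=1000011 popcount=3 -> skip
r=68=1000100 popcount=2 -> skip
r=69=1000101 popcount=3 -> skip
r=70=1000110 popcount=3 -> skip
r=71=1000111 popcount=4 -> skip
r=72=1001000 popcount=2 -> skip
r=73=1001001 popcount=3 -> skip
r=74=1001010 popcount=3 -> skip
r=75=1001011 popcount=4 -> skip
Kept rows: 63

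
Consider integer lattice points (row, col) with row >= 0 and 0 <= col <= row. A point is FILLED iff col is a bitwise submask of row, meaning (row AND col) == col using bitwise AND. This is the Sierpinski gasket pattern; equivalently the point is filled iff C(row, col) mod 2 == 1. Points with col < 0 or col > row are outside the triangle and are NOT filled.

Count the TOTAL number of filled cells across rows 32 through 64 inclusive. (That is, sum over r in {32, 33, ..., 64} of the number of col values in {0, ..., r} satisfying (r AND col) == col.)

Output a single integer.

r32=100000 pc1: +2 =2
r33=100001 pc2: +4 =6
r34=100010 pc2: +4 =10
r35=100011 pc3: +8 =18
r36=100100 pc2: +4 =22
r37=100101 pc3: +8 =30
r38=100110 pc3: +8 =38
r39=100111 pc4: +16 =54
r40=101000 pc2: +4 =58
r41=101001 pc3: +8 =66
r42=101010 pc3: +8 =74
r43=101011 pc4: +16 =90
r44=101100 pc3: +8 =98
r45=101101 pc4: +16 =114
r46=101110 pc4: +16 =130
r47=101111 pc5: +32 =162
r48=110000 pc2: +4 =166
r49=110001 pc3: +8 =174
r50=110010 pc3: +8 =182
r51=110011 pc4: +16 =198
r52=110100 pc3: +8 =206
r53=110101 pc4: +16 =222
r54=110110 pc4: +16 =238
r55=110111 pc5: +32 =270
r56=111000 pc3: +8 =278
r57=111001 pc4: +16 =294
r58=111010 pc4: +16 =310
r59=111011 pc5: +32 =342
r60=111100 pc4: +16 =358
r61=111101 pc5: +32 =390
r62=111110 pc5: +32 =422
r63=111111 pc6: +64 =486
r64=1000000 pc1: +2 =488

Answer: 488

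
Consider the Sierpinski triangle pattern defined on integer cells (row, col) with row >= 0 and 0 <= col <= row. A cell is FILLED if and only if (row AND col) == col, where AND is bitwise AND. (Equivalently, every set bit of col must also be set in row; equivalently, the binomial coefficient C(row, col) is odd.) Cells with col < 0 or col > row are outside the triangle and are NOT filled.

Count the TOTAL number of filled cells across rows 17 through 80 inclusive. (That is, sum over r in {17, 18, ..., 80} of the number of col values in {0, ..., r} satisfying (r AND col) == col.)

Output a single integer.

Answer: 812

Derivation:
r17=10001 pc2: +4 =4
r18=10010 pc2: +4 =8
r19=10011 pc3: +8 =16
r20=10100 pc2: +4 =20
r21=10101 pc3: +8 =28
r22=10110 pc3: +8 =36
r23=10111 pc4: +16 =52
r24=11000 pc2: +4 =56
r25=11001 pc3: +8 =64
r26=11010 pc3: +8 =72
r27=11011 pc4: +16 =88
r28=11100 pc3: +8 =96
r29=11101 pc4: +16 =112
r30=11110 pc4: +16 =128
r31=11111 pc5: +32 =160
r32=100000 pc1: +2 =162
r33=100001 pc2: +4 =166
r34=100010 pc2: +4 =170
r35=100011 pc3: +8 =178
r36=100100 pc2: +4 =182
r37=100101 pc3: +8 =190
r38=100110 pc3: +8 =198
r39=100111 pc4: +16 =214
r40=101000 pc2: +4 =218
r41=101001 pc3: +8 =226
r42=101010 pc3: +8 =234
r43=101011 pc4: +16 =250
r44=101100 pc3: +8 =258
r45=101101 pc4: +16 =274
r46=101110 pc4: +16 =290
r47=101111 pc5: +32 =322
r48=110000 pc2: +4 =326
r49=110001 pc3: +8 =334
r50=110010 pc3: +8 =342
r51=110011 pc4: +16 =358
r52=110100 pc3: +8 =366
r53=110101 pc4: +16 =382
r54=110110 pc4: +16 =398
r55=110111 pc5: +32 =430
r56=111000 pc3: +8 =438
r57=111001 pc4: +16 =454
r58=111010 pc4: +16 =470
r59=111011 pc5: +32 =502
r60=111100 pc4: +16 =518
r61=111101 pc5: +32 =550
r62=111110 pc5: +32 =582
r63=111111 pc6: +64 =646
r64=1000000 pc1: +2 =648
r65=1000001 pc2: +4 =652
r66=1000010 pc2: +4 =656
r67=1000011 pc3: +8 =664
r68=1000100 pc2: +4 =668
r69=1000101 pc3: +8 =676
r70=1000110 pc3: +8 =684
r71=1000111 pc4: +16 =700
r72=1001000 pc2: +4 =704
r73=1001001 pc3: +8 =712
r74=1001010 pc3: +8 =720
r75=1001011 pc4: +16 =736
r76=1001100 pc3: +8 =744
r77=1001101 pc4: +16 =760
r78=1001110 pc4: +16 =776
r79=1001111 pc5: +32 =808
r80=1010000 pc2: +4 =812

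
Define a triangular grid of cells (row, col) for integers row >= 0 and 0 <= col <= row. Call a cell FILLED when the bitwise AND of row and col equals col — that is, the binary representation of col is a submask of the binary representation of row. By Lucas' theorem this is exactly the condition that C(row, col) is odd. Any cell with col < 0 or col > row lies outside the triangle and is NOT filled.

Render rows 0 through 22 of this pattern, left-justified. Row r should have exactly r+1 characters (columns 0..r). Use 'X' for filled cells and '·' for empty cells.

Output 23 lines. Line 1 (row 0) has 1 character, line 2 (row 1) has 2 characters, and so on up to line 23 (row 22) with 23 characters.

r0=0: X
r1=1: XX
r2=10: X·X
r3=11: XXXX
r4=100: X···X
r5=101: XX··XX
r6=110: X·X·X·X
r7=111: XXXXXXXX
r8=1000: X·······X
r9=1001: XX······XX
r10=1010: X·X·····X·X
r11=1011: XXXX····XXXX
r12=1100: X···X···X···X
r13=1101: XX··XX··XX··XX
r14=1110: X·X·X·X·X·X·X·X
r15=1111: XXXXXXXXXXXXXXXX
r16=10000: X···············X
r17=10001: XX··············XX
r18=10010: X·X·············X·X
r19=10011: XXXX············XXXX
r20=10100: X···X···········X···X
r21=10101: XX··XX··········XX··XX
r22=10110: X·X·X·X·········X·X·X·X

Answer: X
XX
X·X
XXXX
X···X
XX··XX
X·X·X·X
XXXXXXXX
X·······X
XX······XX
X·X·····X·X
XXXX····XXXX
X···X···X···X
XX··XX··XX··XX
X·X·X·X·X·X·X·X
XXXXXXXXXXXXXXXX
X···············X
XX··············XX
X·X·············X·X
XXXX············XXXX
X···X···········X···X
XX··XX··········XX··XX
X·X·X·X·········X·X·X·X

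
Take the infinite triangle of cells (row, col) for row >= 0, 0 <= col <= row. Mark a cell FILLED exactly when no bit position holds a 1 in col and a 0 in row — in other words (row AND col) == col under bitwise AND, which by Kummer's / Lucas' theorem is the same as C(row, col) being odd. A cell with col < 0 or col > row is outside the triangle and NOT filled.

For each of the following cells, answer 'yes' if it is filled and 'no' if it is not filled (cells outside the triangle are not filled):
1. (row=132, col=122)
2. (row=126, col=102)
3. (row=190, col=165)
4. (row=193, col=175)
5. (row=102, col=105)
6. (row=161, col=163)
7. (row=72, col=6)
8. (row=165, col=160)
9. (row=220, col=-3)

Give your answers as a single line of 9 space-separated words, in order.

Answer: no yes no no no no no yes no

Derivation:
(132,122): row=0b10000100, col=0b1111010, row AND col = 0b0 = 0; 0 != 122 -> empty
(126,102): row=0b1111110, col=0b1100110, row AND col = 0b1100110 = 102; 102 == 102 -> filled
(190,165): row=0b10111110, col=0b10100101, row AND col = 0b10100100 = 164; 164 != 165 -> empty
(193,175): row=0b11000001, col=0b10101111, row AND col = 0b10000001 = 129; 129 != 175 -> empty
(102,105): col outside [0, 102] -> not filled
(161,163): col outside [0, 161] -> not filled
(72,6): row=0b1001000, col=0b110, row AND col = 0b0 = 0; 0 != 6 -> empty
(165,160): row=0b10100101, col=0b10100000, row AND col = 0b10100000 = 160; 160 == 160 -> filled
(220,-3): col outside [0, 220] -> not filled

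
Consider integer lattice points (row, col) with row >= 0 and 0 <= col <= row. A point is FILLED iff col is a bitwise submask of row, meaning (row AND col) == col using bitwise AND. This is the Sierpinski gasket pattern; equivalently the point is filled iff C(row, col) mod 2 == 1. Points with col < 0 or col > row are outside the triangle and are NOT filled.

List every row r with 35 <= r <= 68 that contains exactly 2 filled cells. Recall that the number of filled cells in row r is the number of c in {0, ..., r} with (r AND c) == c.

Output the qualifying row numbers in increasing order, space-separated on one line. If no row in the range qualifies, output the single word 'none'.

Row r has 2^popcount(r) filled cells, so we need popcount(r) = log2(2) = 1.
Scan r = 35..68 and keep those with exactly 1 one-bits:
r=35=100011 popcount=3 -> skip
r=36=100100 popcount=2 -> skip
r=37=100101 popcount=3 -> skip
r=38=100110 popcount=3 -> skip
r=39=100111 popcount=4 -> skip
r=40=101000 popcount=2 -> skip
r=41=101001 popcount=3 -> skip
r=42=101010 popcount=3 -> skip
r=43=101011 popcount=4 -> skip
r=44=101100 popcount=3 -> skip
r=45=101101 popcount=4 -> skip
r=46=101110 popcount=4 -> skip
r=47=101111 popcount=5 -> skip
r=48=110000 popcount=2 -> skip
r=49=110001 popcount=3 -> skip
r=50=110010 popcount=3 -> skip
r=51=110011 popcount=4 -> skip
r=52=110100 popcount=3 -> skip
r=53=110101 popcount=4 -> skip
r=54=110110 popcount=4 -> skip
r=55=110111 popcount=5 -> skip
r=56=111000 popcount=3 -> skip
r=57=111001 popcount=4 -> skip
r=58=111010 popcount=4 -> skip
r=59=111011 popcount=5 -> skip
r=60=111100 popcount=4 -> skip
r=61=111101 popcount=5 -> skip
r=62=111110 popcount=5 -> skip
r=63=111111 popcount=6 -> skip
r=64=1000000 popcount=1 -> KEEP
r=65=1000001 popcount=2 -> skip
r=66=1000010 popcount=2 -> skip
r=67=1000011 popcount=3 -> skip
r=68=1000100 popcount=2 -> skip
Kept rows: 64

Answer: 64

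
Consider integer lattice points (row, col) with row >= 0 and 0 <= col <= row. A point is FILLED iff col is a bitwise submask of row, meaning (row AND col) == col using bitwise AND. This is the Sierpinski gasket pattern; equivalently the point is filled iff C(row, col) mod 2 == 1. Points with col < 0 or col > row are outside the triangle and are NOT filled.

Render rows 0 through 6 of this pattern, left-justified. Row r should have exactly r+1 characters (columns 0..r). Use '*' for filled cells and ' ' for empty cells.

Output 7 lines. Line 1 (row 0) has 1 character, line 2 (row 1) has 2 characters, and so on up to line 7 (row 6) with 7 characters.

r0=0: *
r1=1: **
r2=10: * *
r3=11: ****
r4=100: *   *
r5=101: **  **
r6=110: * * * *

Answer: *
**
* *
****
*   *
**  **
* * * *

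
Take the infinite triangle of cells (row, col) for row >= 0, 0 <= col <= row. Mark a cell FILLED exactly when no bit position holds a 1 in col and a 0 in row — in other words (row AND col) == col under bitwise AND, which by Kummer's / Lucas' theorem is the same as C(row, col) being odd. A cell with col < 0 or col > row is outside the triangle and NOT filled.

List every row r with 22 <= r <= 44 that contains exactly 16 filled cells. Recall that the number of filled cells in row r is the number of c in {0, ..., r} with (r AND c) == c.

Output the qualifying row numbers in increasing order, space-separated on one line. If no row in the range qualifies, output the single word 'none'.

Answer: 23 27 29 30 39 43

Derivation:
Row r has 2^popcount(r) filled cells, so we need popcount(r) = log2(16) = 4.
Scan r = 22..44 and keep those with exactly 4 one-bits:
r=22=10110 popcount=3 -> skip
r=23=10111 popcount=4 -> KEEP
r=24=11000 popcount=2 -> skip
r=25=11001 popcount=3 -> skip
r=26=11010 popcount=3 -> skip
r=27=11011 popcount=4 -> KEEP
r=28=11100 popcount=3 -> skip
r=29=11101 popcount=4 -> KEEP
r=30=11110 popcount=4 -> KEEP
r=31=11111 popcount=5 -> skip
r=32=100000 popcount=1 -> skip
r=33=100001 popcount=2 -> skip
r=34=100010 popcount=2 -> skip
r=35=100011 popcount=3 -> skip
r=36=100100 popcount=2 -> skip
r=37=100101 popcount=3 -> skip
r=38=100110 popcount=3 -> skip
r=39=100111 popcount=4 -> KEEP
r=40=101000 popcount=2 -> skip
r=41=101001 popcount=3 -> skip
r=42=101010 popcount=3 -> skip
r=43=101011 popcount=4 -> KEEP
r=44=101100 popcount=3 -> skip
Kept rows: 23 27 29 30 39 43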